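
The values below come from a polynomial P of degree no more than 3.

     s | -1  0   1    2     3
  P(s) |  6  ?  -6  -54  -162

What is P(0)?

On equispaced nodes a degree-3 polynomial has vanishing fourth forward difference, so
  P(-1) - 4·P(0) + 6·P(1) - 4·P(2) + P(3) = 0.
Substituting the known values and solving for P(0):
  -4·P(0) = -24
  P(0) = 6.

6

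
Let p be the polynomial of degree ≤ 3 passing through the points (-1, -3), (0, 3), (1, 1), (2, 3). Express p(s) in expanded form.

p(s) = 2s^3 - 4s^2 + 3

Using the Lagrange interpolation formula with nodes -1, 0, 1, 2:
  L_0(s) = s(s - 1)(s - 2) / -6
  L_1(s) = (s + 1)(s - 1)(s - 2) / 2
  L_2(s) = (s + 1)s(s - 2) / -2
  L_3(s) = (s + 1)s(s - 1) / 6
Then p(s) = -3·L_0(s) + 3·L_1(s) + 1·L_2(s) + 3·L_3(s).
Expanding and collecting terms gives p(s) = 2s³ - 4s² + 3.
Check: p(1) = 1. ✓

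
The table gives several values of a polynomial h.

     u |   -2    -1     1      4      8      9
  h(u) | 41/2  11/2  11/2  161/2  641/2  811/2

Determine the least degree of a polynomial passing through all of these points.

Divided differences on the nodes -2, -1, 1, 4, 8, 9:
  order 0: 41/2  11/2  11/2  161/2  641/2  811/2
  order 1: -15  0  25  60  85
  order 2: 5  5  5  5
  order 3: 0  0  0
  order 4: 0  0
  order 5: 0
The order-2 divided differences are all 5 (nonzero) and every higher order vanishes, so the data lies on a polynomial of degree exactly 2.

2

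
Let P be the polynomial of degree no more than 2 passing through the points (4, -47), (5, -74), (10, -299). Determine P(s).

P(s) = -3s^2 + 1

Write P(s) = as^2 + bs + c. Substituting each data point gives a linear system:
  16a + 4b + c = -47
  25a + 5b + c = -74
  100a + 10b + c = -299
Solving the system yields a = -3, b = 0, c = 1.
So P(s) = -3s^2 + 1.
Check: P(10) = -299. ✓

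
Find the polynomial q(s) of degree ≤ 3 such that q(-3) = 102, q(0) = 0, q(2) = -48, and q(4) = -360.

q(s) = -5s^3 - 3s^2 + 2s

Write q(s) = as^3 + bs^2 + cs + d. Substituting each data point gives a linear system:
  -27a + 9b - 3c + d = 102
  d = 0
  8a + 4b + 2c + d = -48
  64a + 16b + 4c + d = -360
Solving the system yields a = -5, b = -3, c = 2, d = 0.
So q(s) = -5s^3 - 3s^2 + 2s.
Check: q(0) = 0. ✓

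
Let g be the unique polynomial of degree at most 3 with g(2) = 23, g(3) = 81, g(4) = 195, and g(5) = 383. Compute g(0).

3

Using the Lagrange interpolation formula with nodes 2, 3, 4, 5:
  L_0(n) = (n - 3)(n - 4)(n - 5) / -6
  L_1(n) = (n - 2)(n - 4)(n - 5) / 2
  L_2(n) = (n - 2)(n - 3)(n - 5) / -2
  L_3(n) = (n - 2)(n - 3)(n - 4) / 6
Then g(n) = 23·L_0(n) + 81·L_1(n) + 195·L_2(n) + 383·L_3(n).
Expanding and collecting terms gives g(n) = 3n^3 + n^2 - 4n + 3.
Evaluating at n = 0: g(0) = 3.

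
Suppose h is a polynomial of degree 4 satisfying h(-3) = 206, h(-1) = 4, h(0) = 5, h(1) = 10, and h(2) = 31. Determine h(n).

h(n) = 2n^4 - 2n^3 + 5n + 5

Write h(n) = an^4 + bn^3 + cn^2 + dn + e. Substituting each data point gives a linear system:
  81a - 27b + 9c - 3d + e = 206
  a - b + c - d + e = 4
  e = 5
  a + b + c + d + e = 10
  16a + 8b + 4c + 2d + e = 31
Solving the system yields a = 2, b = -2, c = 0, d = 5, e = 5.
So h(n) = 2n^4 - 2n^3 + 5n + 5.
Check: h(-1) = 4. ✓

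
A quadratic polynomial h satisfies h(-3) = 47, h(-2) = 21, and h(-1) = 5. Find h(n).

Write h(n) = an^2 + bn + c. Substituting each data point gives a linear system:
  9a - 3b + c = 47
  4a - 2b + c = 21
  a - b + c = 5
Solving the system yields a = 5, b = -1, c = -1.
So h(n) = 5n² - n - 1.
Check: h(-1) = 5. ✓

h(n) = 5n^2 - n - 1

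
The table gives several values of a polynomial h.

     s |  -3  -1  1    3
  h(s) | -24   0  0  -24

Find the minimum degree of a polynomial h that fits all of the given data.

2

Forward differences of the values at s = -3, -1, 1, 3:
  h  : -24  0  0  -24
  Δ  : 24  0  -24
  Δ^2: -24  -24
  Δ^3: 0
The second differences are constant (-24) and nonzero, while all higher differences vanish, so the minimal degree is 2.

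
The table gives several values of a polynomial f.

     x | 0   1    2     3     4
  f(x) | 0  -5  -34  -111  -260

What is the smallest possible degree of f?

Forward differences of the values at x = 0, 1, 2, 3, 4:
  f  : 0  -5  -34  -111  -260
  Δ  : -5  -29  -77  -149
  Δ^2: -24  -48  -72
  Δ^3: -24  -24
  Δ^4: 0
The third differences are constant (-24) and nonzero, while all higher differences vanish, so the minimal degree is 3.

3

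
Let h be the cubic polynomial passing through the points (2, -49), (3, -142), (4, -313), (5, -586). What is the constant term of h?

Write h(n) = an^3 + bn^2 + cn + d. Substituting each data point gives a linear system:
  8a + 4b + 2c + d = -49
  27a + 9b + 3c + d = -142
  64a + 16b + 4c + d = -313
  125a + 25b + 5c + d = -586
Solving the system yields a = -4, b = -3, c = -2, d = -1.
So h(n) = -4n^3 - 3n^2 - 2n - 1.
The constant term is -1.

-1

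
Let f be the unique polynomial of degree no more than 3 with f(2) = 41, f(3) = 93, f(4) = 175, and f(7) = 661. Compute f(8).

Using the Lagrange interpolation formula with nodes 2, 3, 4, 7:
  L_0(s) = (s - 3)(s - 4)(s - 7) / -10
  L_1(s) = (s - 2)(s - 4)(s - 7) / 4
  L_2(s) = (s - 2)(s - 3)(s - 7) / -6
  L_3(s) = (s - 2)(s - 3)(s - 4) / 60
Then f(s) = 41·L_0(s) + 93·L_1(s) + 175·L_2(s) + 661·L_3(s).
Expanding and collecting terms gives f(s) = s^3 + 6s^2 + 3s + 3.
Evaluating at s = 8: f(8) = 923.

923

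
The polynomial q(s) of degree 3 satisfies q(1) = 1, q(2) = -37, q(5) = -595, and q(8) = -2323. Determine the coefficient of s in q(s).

5

Write q(s) = as^3 + bs^2 + cs + d. Substituting each data point gives a linear system:
  a + b + c + d = 1
  8a + 4b + 2c + d = -37
  125a + 25b + 5c + d = -595
  512a + 64b + 8c + d = -2323
Solving the system yields a = -4, b = -5, c = 5, d = 5.
So q(s) = -4s^3 - 5s^2 + 5s + 5.
The coefficient of s is 5.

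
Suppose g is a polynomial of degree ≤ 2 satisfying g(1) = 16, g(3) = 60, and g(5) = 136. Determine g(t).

Using the Lagrange interpolation formula with nodes 1, 3, 5:
  L_0(t) = (t - 3)(t - 5) / 8
  L_1(t) = (t - 1)(t - 5) / -4
  L_2(t) = (t - 1)(t - 3) / 8
Then g(t) = 16·L_0(t) + 60·L_1(t) + 136·L_2(t).
Expanding and collecting terms gives g(t) = 4t^2 + 6t + 6.
Check: g(5) = 136. ✓

g(t) = 4t^2 + 6t + 6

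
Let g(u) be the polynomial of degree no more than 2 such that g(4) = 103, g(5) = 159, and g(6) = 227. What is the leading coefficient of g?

6

Write g(u) = au^2 + bu + c. Substituting each data point gives a linear system:
  16a + 4b + c = 103
  25a + 5b + c = 159
  36a + 6b + c = 227
Solving the system yields a = 6, b = 2, c = -1.
So g(u) = 6u^2 + 2u - 1.
The leading coefficient is 6.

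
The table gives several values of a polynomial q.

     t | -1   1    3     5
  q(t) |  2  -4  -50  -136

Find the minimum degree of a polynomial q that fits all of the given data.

2

Forward differences of the values at t = -1, 1, 3, 5:
  q  : 2  -4  -50  -136
  Δ  : -6  -46  -86
  Δ^2: -40  -40
  Δ^3: 0
The second differences are constant (-40) and nonzero, while all higher differences vanish, so the minimal degree is 2.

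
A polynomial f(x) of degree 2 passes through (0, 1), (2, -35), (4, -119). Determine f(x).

Using the Lagrange interpolation formula with nodes 0, 2, 4:
  L_0(x) = (x - 2)(x - 4) / 8
  L_1(x) = x(x - 4) / -4
  L_2(x) = x(x - 2) / 8
Then f(x) = 1·L_0(x) - 35·L_1(x) - 119·L_2(x).
Expanding and collecting terms gives f(x) = -6x^2 - 6x + 1.
Check: f(4) = -119. ✓

f(x) = -6x^2 - 6x + 1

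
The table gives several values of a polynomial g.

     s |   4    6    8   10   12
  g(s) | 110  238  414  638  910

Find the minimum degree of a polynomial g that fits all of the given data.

2

Forward differences of the values at s = 4, 6, 8, 10, 12:
  g  : 110  238  414  638  910
  Δ  : 128  176  224  272
  Δ^2: 48  48  48
  Δ^3: 0  0
  Δ^4: 0
The second differences are constant (48) and nonzero, while all higher differences vanish, so the minimal degree is 2.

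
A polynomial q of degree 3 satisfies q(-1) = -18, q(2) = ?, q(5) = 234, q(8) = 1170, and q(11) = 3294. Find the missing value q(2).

0

The 4 known points determine the degree-3 polynomial uniquely.
Write q(x) = ax^3 + bx^2 + cx + d. Substituting each data point gives a linear system:
  -a + b - c + d = -18
  125a + 25b + 5c + d = 234
  512a + 64b + 8c + d = 1170
  1331a + 121b + 11c + d = 3294
Solving the system yields a = 3, b = -6, c = 3, d = -6.
So q(x) = 3x³ - 6x² + 3x - 6.
Then q(2) = 0.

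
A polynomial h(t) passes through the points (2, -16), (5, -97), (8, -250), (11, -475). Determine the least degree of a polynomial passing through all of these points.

Forward differences of the values at t = 2, 5, 8, 11:
  h  : -16  -97  -250  -475
  Δ  : -81  -153  -225
  Δ^2: -72  -72
  Δ^3: 0
The second differences are constant (-72) and nonzero, while all higher differences vanish, so the minimal degree is 2.

2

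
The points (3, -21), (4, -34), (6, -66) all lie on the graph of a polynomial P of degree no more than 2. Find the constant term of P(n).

Write P(n) = an^2 + bn + c. Substituting each data point gives a linear system:
  9a + 3b + c = -21
  16a + 4b + c = -34
  36a + 6b + c = -66
Solving the system yields a = -1, b = -6, c = 6.
So P(n) = -n² - 6n + 6.
The constant term is 6.

6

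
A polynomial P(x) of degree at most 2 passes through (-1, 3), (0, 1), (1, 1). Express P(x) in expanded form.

P(x) = x^2 - x + 1

Write P(x) = ax^2 + bx + c. Substituting each data point gives a linear system:
  a - b + c = 3
  c = 1
  a + b + c = 1
Solving the system yields a = 1, b = -1, c = 1.
So P(x) = x^2 - x + 1.
Check: P(1) = 1. ✓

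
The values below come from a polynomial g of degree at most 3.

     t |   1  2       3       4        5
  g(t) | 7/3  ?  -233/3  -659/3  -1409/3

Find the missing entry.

On equispaced nodes a degree-3 polynomial has vanishing fourth forward difference, so
  g(1) - 4·g(2) + 6·g(3) - 4·g(4) + g(5) = 0.
Substituting the known values and solving for g(2):
  -4·g(2) = 164/3
  g(2) = -41/3.

-41/3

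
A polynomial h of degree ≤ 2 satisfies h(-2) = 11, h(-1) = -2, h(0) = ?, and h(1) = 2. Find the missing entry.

-5

The 3 known points determine the degree-2 polynomial uniquely.
Write h(x) = ax^2 + bx + c. Substituting each data point gives a linear system:
  4a - 2b + c = 11
  a - b + c = -2
  a + b + c = 2
Solving the system yields a = 5, b = 2, c = -5.
So h(x) = 5x^2 + 2x - 5.
Then h(0) = -5.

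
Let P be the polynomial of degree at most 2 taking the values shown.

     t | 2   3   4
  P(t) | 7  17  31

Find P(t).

P(t) = 2t^2 - 1

Write P(t) = at^2 + bt + c. Substituting each data point gives a linear system:
  4a + 2b + c = 7
  9a + 3b + c = 17
  16a + 4b + c = 31
Solving the system yields a = 2, b = 0, c = -1.
So P(t) = 2t^2 - 1.
Check: P(4) = 31. ✓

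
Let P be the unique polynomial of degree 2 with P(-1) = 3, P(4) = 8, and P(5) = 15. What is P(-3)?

15

Write P(s) = as^2 + bs + c. Substituting each data point gives a linear system:
  a - b + c = 3
  16a + 4b + c = 8
  25a + 5b + c = 15
Solving the system yields a = 1, b = -2, c = 0.
So P(s) = s^2 - 2s.
Then P(-3) = 15.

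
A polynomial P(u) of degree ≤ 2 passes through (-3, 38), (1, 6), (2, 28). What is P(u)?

P(u) = 6u^2 + 4u - 4

Write P(u) = au^2 + bu + c. Substituting each data point gives a linear system:
  9a - 3b + c = 38
  a + b + c = 6
  4a + 2b + c = 28
Solving the system yields a = 6, b = 4, c = -4.
So P(u) = 6u^2 + 4u - 4.
Check: P(-3) = 38. ✓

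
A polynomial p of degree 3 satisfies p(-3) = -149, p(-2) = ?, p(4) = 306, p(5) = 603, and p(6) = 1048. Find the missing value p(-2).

The 4 known points determine the degree-3 polynomial uniquely.
Write p(x) = ax^3 + bx^2 + cx + d. Substituting each data point gives a linear system:
  -27a + 9b - 3c + d = -149
  64a + 16b + 4c + d = 306
  125a + 25b + 5c + d = 603
  216a + 36b + 6c + d = 1048
Solving the system yields a = 5, b = -1, c = 1, d = -2.
So p(x) = 5x^3 - x^2 + x - 2.
Then p(-2) = -48.

-48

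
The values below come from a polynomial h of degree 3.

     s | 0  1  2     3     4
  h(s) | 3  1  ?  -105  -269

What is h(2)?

-25

On equispaced nodes a degree-3 polynomial has vanishing fourth forward difference, so
  h(0) - 4·h(1) + 6·h(2) - 4·h(3) + h(4) = 0.
Substituting the known values and solving for h(2):
  6·h(2) = -150
  h(2) = -25.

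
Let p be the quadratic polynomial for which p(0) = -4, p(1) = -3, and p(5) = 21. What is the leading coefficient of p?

Write p(s) = as^2 + bs + c. Substituting each data point gives a linear system:
  c = -4
  a + b + c = -3
  25a + 5b + c = 21
Solving the system yields a = 1, b = 0, c = -4.
So p(s) = s^2 - 4.
The leading coefficient is 1.

1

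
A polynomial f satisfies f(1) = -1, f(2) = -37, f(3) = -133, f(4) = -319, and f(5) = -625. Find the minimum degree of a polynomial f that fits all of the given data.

3

Forward differences of the values at s = 1, 2, 3, 4, 5:
  f  : -1  -37  -133  -319  -625
  Δ  : -36  -96  -186  -306
  Δ^2: -60  -90  -120
  Δ^3: -30  -30
  Δ^4: 0
The third differences are constant (-30) and nonzero, while all higher differences vanish, so the minimal degree is 3.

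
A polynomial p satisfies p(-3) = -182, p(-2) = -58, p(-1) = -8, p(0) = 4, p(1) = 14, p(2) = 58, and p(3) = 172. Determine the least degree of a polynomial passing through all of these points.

Forward differences of the values at x = -3, -2, -1, 0, 1, 2, 3:
  p  : -182  -58  -8  4  14  58  172
  Δ  : 124  50  12  10  44  114
  Δ^2: -74  -38  -2  34  70
  Δ^3: 36  36  36  36
  Δ^4: 0  0  0
  Δ^5: 0  0
  Δ^6: 0
The third differences are constant (36) and nonzero, while all higher differences vanish, so the minimal degree is 3.

3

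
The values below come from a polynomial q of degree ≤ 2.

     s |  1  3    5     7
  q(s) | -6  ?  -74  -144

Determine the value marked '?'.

-28

The 3 known points determine the degree-2 polynomial uniquely.
Write q(s) = as^2 + bs + c. Substituting each data point gives a linear system:
  a + b + c = -6
  25a + 5b + c = -74
  49a + 7b + c = -144
Solving the system yields a = -3, b = 1, c = -4.
So q(s) = -3s^2 + s - 4.
Then q(3) = -28.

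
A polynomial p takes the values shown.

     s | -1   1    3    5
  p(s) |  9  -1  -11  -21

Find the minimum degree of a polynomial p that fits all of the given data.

1

Forward differences of the values at s = -1, 1, 3, 5:
  p  : 9  -1  -11  -21
  Δ  : -10  -10  -10
  Δ^2: 0  0
  Δ^3: 0
The first differences are constant (-10) and nonzero, while all higher differences vanish, so the minimal degree is 1.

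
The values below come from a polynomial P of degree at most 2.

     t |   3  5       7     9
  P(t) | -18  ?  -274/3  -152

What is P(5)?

-140/3

On equispaced nodes a degree-2 polynomial has vanishing third forward difference, so
  - P(3) + 3·P(5) - 3·P(7) + P(9) = 0.
Substituting the known values and solving for P(5):
  3·P(5) = -140
  P(5) = -140/3.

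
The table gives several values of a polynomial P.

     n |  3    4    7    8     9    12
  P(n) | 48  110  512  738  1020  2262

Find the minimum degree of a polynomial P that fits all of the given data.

Divided differences on the nodes 3, 4, 7, 8, 9, 12:
  order 0: 48  110  512  738  1020  2262
  order 1: 62  134  226  282  414
  order 2: 18  23  28  33
  order 3: 1  1  1
  order 4: 0  0
  order 5: 0
The order-3 divided differences are all 1 (nonzero) and every higher order vanishes, so the data lies on a polynomial of degree exactly 3.

3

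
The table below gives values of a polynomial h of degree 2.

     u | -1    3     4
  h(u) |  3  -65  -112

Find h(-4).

-72

Using the Lagrange interpolation formula with nodes -1, 3, 4:
  L_0(u) = (u - 3)(u - 4) / 20
  L_1(u) = (u + 1)(u - 4) / -4
  L_2(u) = (u + 1)(u - 3) / 5
Then h(u) = 3·L_0(u) - 65·L_1(u) - 112·L_2(u).
Expanding and collecting terms gives h(u) = -6u^2 - 5u + 4.
Evaluating at u = -4: h(-4) = -72.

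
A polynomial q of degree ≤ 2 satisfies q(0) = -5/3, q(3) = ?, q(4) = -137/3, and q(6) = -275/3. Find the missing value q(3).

The 3 known points determine the degree-2 polynomial uniquely.
Write q(s) = as^2 + bs + c. Substituting each data point gives a linear system:
  c = -5/3
  16a + 4b + c = -137/3
  36a + 6b + c = -275/3
Solving the system yields a = -2, b = -3, c = -5/3.
So q(s) = -2s² - 3s - 5/3.
Then q(3) = -86/3.

-86/3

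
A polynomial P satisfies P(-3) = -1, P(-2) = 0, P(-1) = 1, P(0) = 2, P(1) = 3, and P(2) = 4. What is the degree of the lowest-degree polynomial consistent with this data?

1

Forward differences of the values at x = -3, -2, -1, 0, 1, 2:
  P  : -1  0  1  2  3  4
  Δ  : 1  1  1  1  1
  Δ^2: 0  0  0  0
  Δ^3: 0  0  0
  Δ^4: 0  0
  Δ^5: 0
The first differences are constant (1) and nonzero, while all higher differences vanish, so the minimal degree is 1.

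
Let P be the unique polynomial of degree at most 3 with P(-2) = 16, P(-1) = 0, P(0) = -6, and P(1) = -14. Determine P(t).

Write P(t) = at^3 + bt^2 + ct + d. Substituting each data point gives a linear system:
  -8a + 4b - 2c + d = 16
  -a + b - c + d = 0
  d = -6
  a + b + c + d = -14
Solving the system yields a = -2, b = -1, c = -5, d = -6.
So P(t) = -2t^3 - t^2 - 5t - 6.
Check: P(1) = -14. ✓

P(t) = -2t^3 - t^2 - 5t - 6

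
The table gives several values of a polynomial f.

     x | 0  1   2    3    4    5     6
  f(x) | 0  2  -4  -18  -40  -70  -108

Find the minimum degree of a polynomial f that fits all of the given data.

2

Forward differences of the values at x = 0, 1, 2, 3, 4, 5, 6:
  f  : 0  2  -4  -18  -40  -70  -108
  Δ  : 2  -6  -14  -22  -30  -38
  Δ^2: -8  -8  -8  -8  -8
  Δ^3: 0  0  0  0
  Δ^4: 0  0  0
  Δ^5: 0  0
  Δ^6: 0
The second differences are constant (-8) and nonzero, while all higher differences vanish, so the minimal degree is 2.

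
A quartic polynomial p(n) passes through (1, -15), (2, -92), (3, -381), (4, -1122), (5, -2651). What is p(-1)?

Using the Lagrange interpolation formula with nodes 1, 2, 3, 4, 5:
  L_0(n) = (n - 2)(n - 3)(n - 4)(n - 5) / 24
  L_1(n) = (n - 1)(n - 3)(n - 4)(n - 5) / -6
  L_2(n) = (n - 1)(n - 2)(n - 4)(n - 5) / 4
  L_3(n) = (n - 1)(n - 2)(n - 3)(n - 5) / -6
  L_4(n) = (n - 1)(n - 2)(n - 3)(n - 4) / 24
Then p(n) = -15·L_0(n) - 92·L_1(n) - 381·L_2(n) - 1122·L_3(n) - 2651·L_4(n).
Expanding and collecting terms gives p(n) = -4n⁴ - 6n² + n - 6.
Evaluating at n = -1: p(-1) = -17.

-17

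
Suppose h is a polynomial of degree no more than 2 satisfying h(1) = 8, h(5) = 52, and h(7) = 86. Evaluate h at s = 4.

38

Using the Lagrange interpolation formula with nodes 1, 5, 7:
  L_0(s) = (s - 5)(s - 7) / 24
  L_1(s) = (s - 1)(s - 7) / -8
  L_2(s) = (s - 1)(s - 5) / 12
Then h(s) = 8·L_0(s) + 52·L_1(s) + 86·L_2(s).
Expanding and collecting terms gives h(s) = s^2 + 5s + 2.
Evaluating at s = 4: h(4) = 38.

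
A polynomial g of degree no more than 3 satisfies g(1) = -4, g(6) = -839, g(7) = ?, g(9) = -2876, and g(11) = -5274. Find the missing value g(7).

The 4 known points determine the degree-3 polynomial uniquely.
Write g(t) = at^3 + bt^2 + ct + d. Substituting each data point gives a linear system:
  a + b + c + d = -4
  216a + 36b + 6c + d = -839
  729a + 81b + 9c + d = -2876
  1331a + 121b + 11c + d = -5274
Solving the system yields a = -4, b = 0, c = 5, d = -5.
So g(t) = -4t^3 + 5t - 5.
Then g(7) = -1342.

-1342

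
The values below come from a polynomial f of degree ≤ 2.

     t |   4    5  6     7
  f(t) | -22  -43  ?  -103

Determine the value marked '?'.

The 3 known points determine the degree-2 polynomial uniquely.
Write f(t) = at^2 + bt + c. Substituting each data point gives a linear system:
  16a + 4b + c = -22
  25a + 5b + c = -43
  49a + 7b + c = -103
Solving the system yields a = -3, b = 6, c = 2.
So f(t) = -3t^2 + 6t + 2.
Then f(6) = -70.

-70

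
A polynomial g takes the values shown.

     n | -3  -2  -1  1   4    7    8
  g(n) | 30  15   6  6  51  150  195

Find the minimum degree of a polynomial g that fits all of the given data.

Divided differences on the nodes -3, -2, -1, 1, 4, 7, 8:
  order 0: 30  15  6  6  51  150  195
  order 1: -15  -9  0  15  33  45
  order 2: 3  3  3  3  3
  order 3: 0  0  0  0
  order 4: 0  0  0
  order 5: 0  0
  order 6: 0
The order-2 divided differences are all 3 (nonzero) and every higher order vanishes, so the data lies on a polynomial of degree exactly 2.

2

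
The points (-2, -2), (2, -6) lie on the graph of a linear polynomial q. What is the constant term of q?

-4

Write q(n) = an + b. Substituting each data point gives a linear system:
  -2a + b = -2
  2a + b = -6
Solving the system yields a = -1, b = -4.
So q(n) = -n - 4.
The constant term is -4.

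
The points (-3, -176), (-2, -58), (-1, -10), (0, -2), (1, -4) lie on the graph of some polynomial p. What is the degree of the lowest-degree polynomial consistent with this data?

3

Forward differences of the values at x = -3, -2, -1, 0, 1:
  p  : -176  -58  -10  -2  -4
  Δ  : 118  48  8  -2
  Δ^2: -70  -40  -10
  Δ^3: 30  30
  Δ^4: 0
The third differences are constant (30) and nonzero, while all higher differences vanish, so the minimal degree is 3.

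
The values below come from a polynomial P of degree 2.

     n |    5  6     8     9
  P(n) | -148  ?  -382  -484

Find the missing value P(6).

-214

The 3 known points determine the degree-2 polynomial uniquely.
Write P(n) = an^2 + bn + c. Substituting each data point gives a linear system:
  25a + 5b + c = -148
  64a + 8b + c = -382
  81a + 9b + c = -484
Solving the system yields a = -6, b = 0, c = 2.
So P(n) = -6n^2 + 2.
Then P(6) = -214.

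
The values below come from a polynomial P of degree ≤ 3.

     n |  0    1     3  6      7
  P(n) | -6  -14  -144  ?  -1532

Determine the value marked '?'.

-984

The 4 known points determine the degree-3 polynomial uniquely.
Write P(n) = an^3 + bn^2 + cn + d. Substituting each data point gives a linear system:
  d = -6
  a + b + c + d = -14
  27a + 9b + 3c + d = -144
  343a + 49b + 7c + d = -1532
Solving the system yields a = -4, b = -3, c = -1, d = -6.
So P(n) = -4n³ - 3n² - n - 6.
Then P(6) = -984.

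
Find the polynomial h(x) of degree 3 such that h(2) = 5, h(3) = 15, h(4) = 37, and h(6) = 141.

Write h(x) = ax^3 + bx^2 + cx + d. Substituting each data point gives a linear system:
  8a + 4b + 2c + d = 5
  27a + 9b + 3c + d = 15
  64a + 16b + 4c + d = 37
  216a + 36b + 6c + d = 141
Solving the system yields a = 1, b = -3, c = 6, d = -3.
So h(x) = x³ - 3x² + 6x - 3.
Check: h(6) = 141. ✓

h(x) = x^3 - 3x^2 + 6x - 3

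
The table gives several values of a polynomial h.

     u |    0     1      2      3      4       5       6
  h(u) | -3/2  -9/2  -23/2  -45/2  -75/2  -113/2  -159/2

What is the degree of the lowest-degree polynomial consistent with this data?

Forward differences of the values at u = 0, 1, 2, 3, 4, 5, 6:
  h  : -3/2  -9/2  -23/2  -45/2  -75/2  -113/2  -159/2
  Δ  : -3  -7  -11  -15  -19  -23
  Δ^2: -4  -4  -4  -4  -4
  Δ^3: 0  0  0  0
  Δ^4: 0  0  0
  Δ^5: 0  0
  Δ^6: 0
The second differences are constant (-4) and nonzero, while all higher differences vanish, so the minimal degree is 2.

2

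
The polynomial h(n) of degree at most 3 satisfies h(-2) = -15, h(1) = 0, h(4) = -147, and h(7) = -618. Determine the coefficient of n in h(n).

2

Write h(n) = an^3 + bn^2 + cn + d. Substituting each data point gives a linear system:
  -8a + 4b - 2c + d = -15
  a + b + c + d = 0
  64a + 16b + 4c + d = -147
  343a + 49b + 7c + d = -618
Solving the system yields a = -1, b = -6, c = 2, d = 5.
So h(n) = -n³ - 6n² + 2n + 5.
The coefficient of n is 2.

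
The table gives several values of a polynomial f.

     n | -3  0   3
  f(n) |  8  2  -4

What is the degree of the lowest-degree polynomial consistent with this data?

1

Forward differences of the values at n = -3, 0, 3:
  f  : 8  2  -4
  Δ  : -6  -6
  Δ^2: 0
The first differences are constant (-6) and nonzero, while all higher differences vanish, so the minimal degree is 1.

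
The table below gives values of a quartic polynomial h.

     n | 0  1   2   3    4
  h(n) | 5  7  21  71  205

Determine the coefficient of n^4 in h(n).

1

Write h(n) = an^4 + bn^3 + cn^2 + dn + e. Substituting each data point gives a linear system:
  e = 5
  a + b + c + d + e = 7
  16a + 8b + 4c + 2d + e = 21
  81a + 27b + 9c + 3d + e = 71
  256a + 64b + 16c + 4d + e = 205
Solving the system yields a = 1, b = -2, c = 5, d = -2, e = 5.
So h(n) = n^4 - 2n^3 + 5n^2 - 2n + 5.
The leading coefficient is 1.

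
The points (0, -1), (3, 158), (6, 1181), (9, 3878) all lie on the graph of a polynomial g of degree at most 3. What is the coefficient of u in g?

Write g(u) = au^3 + bu^2 + cu + d. Substituting each data point gives a linear system:
  d = -1
  27a + 9b + 3c + d = 158
  216a + 36b + 6c + d = 1181
  729a + 81b + 9c + d = 3878
Solving the system yields a = 5, b = 3, c = -1, d = -1.
So g(u) = 5u^3 + 3u^2 - u - 1.
The coefficient of u is -1.

-1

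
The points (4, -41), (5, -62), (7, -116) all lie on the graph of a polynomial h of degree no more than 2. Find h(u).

h(u) = -2u^2 - 3u + 3

Write h(u) = au^2 + bu + c. Substituting each data point gives a linear system:
  16a + 4b + c = -41
  25a + 5b + c = -62
  49a + 7b + c = -116
Solving the system yields a = -2, b = -3, c = 3.
So h(u) = -2u^2 - 3u + 3.
Check: h(4) = -41. ✓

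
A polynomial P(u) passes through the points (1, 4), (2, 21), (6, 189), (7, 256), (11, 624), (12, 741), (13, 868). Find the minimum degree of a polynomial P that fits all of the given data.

Divided differences on the nodes 1, 2, 6, 7, 11, 12, 13:
  order 0: 4  21  189  256  624  741  868
  order 1: 17  42  67  92  117  127
  order 2: 5  5  5  5  5
  order 3: 0  0  0  0
  order 4: 0  0  0
  order 5: 0  0
  order 6: 0
The order-2 divided differences are all 5 (nonzero) and every higher order vanishes, so the data lies on a polynomial of degree exactly 2.

2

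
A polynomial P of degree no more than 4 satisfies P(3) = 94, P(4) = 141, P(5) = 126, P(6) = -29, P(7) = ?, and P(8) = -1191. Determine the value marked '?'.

-426

On equispaced nodes a degree-4 polynomial has vanishing fifth forward difference, so
  - P(3) + 5·P(4) - 10·P(5) + 10·P(6) - 5·P(7) + P(8) = 0.
Substituting the known values and solving for P(7):
  -5·P(7) = 2130
  P(7) = -426.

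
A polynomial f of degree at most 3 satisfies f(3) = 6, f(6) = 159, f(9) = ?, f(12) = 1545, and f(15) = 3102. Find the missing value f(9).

618

The 4 known points determine the degree-3 polynomial uniquely.
Write f(n) = an^3 + bn^2 + cn + d. Substituting each data point gives a linear system:
  27a + 9b + 3c + d = 6
  216a + 36b + 6c + d = 159
  1728a + 144b + 12c + d = 1545
  3375a + 225b + 15c + d = 3102
Solving the system yields a = 1, b = -1, c = -3, d = -3.
So f(n) = n³ - n² - 3n - 3.
Then f(9) = 618.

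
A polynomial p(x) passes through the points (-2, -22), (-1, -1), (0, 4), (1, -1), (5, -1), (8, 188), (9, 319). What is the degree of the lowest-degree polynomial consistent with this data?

3

Divided differences on the nodes -2, -1, 0, 1, 5, 8, 9:
  order 0: -22  -1  4  -1  -1  188  319
  order 1: 21  5  -5  0  63  131
  order 2: -8  -5  1  9  17
  order 3: 1  1  1  1
  order 4: 0  0  0
  order 5: 0  0
  order 6: 0
The order-3 divided differences are all 1 (nonzero) and every higher order vanishes, so the data lies on a polynomial of degree exactly 3.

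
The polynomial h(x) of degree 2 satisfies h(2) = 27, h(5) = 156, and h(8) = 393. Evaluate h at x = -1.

6

Forward differences of the values at x = 2, 5, 8:
  h  : 27  156  393
  Δ  : 129  237
  Δ^2: 108
The second differences are constant, confirming degree 2.
Interpolating (Newton forward form) and evaluating at x = -1 gives h(-1) = 6.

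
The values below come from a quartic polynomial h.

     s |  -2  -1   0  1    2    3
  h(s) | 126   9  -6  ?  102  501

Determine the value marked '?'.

The 5 known points determine the degree-4 polynomial uniquely.
Write h(s) = as^4 + bs^3 + cs^2 + ds + e. Substituting each data point gives a linear system:
  16a - 8b + 4c - 2d + e = 126
  a - b + c - d + e = 9
  e = -6
  16a + 8b + 4c + 2d + e = 102
  81a + 27b + 9c + 3d + e = 501
Solving the system yields a = 6, b = -1, c = 6, d = -2, e = -6.
So h(s) = 6s⁴ - s³ + 6s² - 2s - 6.
Then h(1) = 3.

3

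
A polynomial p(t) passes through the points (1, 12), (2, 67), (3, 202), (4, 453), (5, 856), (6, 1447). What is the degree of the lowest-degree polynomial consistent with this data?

Forward differences of the values at t = 1, 2, 3, 4, 5, 6:
  p  : 12  67  202  453  856  1447
  Δ  : 55  135  251  403  591
  Δ^2: 80  116  152  188
  Δ^3: 36  36  36
  Δ^4: 0  0
  Δ^5: 0
The third differences are constant (36) and nonzero, while all higher differences vanish, so the minimal degree is 3.

3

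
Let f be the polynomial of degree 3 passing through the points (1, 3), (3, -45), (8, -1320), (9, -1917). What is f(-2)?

Write f(t) = at^3 + bt^2 + ct + d. Substituting each data point gives a linear system:
  a + b + c + d = 3
  27a + 9b + 3c + d = -45
  512a + 64b + 8c + d = -1320
  729a + 81b + 9c + d = -1917
Solving the system yields a = -3, b = 3, c = 3, d = 0.
So f(t) = -3t^3 + 3t^2 + 3t.
Then f(-2) = 30.

30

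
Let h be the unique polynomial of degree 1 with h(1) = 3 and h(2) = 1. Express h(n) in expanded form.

h(n) = -2n + 5

Write h(n) = an + b. Substituting each data point gives a linear system:
  a + b = 3
  2a + b = 1
Solving the system yields a = -2, b = 5.
So h(n) = -2n + 5.
Check: h(1) = 3. ✓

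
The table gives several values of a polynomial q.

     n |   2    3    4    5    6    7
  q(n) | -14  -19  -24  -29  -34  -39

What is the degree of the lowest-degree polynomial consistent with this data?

1

Forward differences of the values at n = 2, 3, 4, 5, 6, 7:
  q  : -14  -19  -24  -29  -34  -39
  Δ  : -5  -5  -5  -5  -5
  Δ^2: 0  0  0  0
  Δ^3: 0  0  0
  Δ^4: 0  0
  Δ^5: 0
The first differences are constant (-5) and nonzero, while all higher differences vanish, so the minimal degree is 1.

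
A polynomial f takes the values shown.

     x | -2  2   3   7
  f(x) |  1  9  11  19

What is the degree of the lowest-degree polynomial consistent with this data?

Divided differences on the nodes -2, 2, 3, 7:
  order 0: 1  9  11  19
  order 1: 2  2  2
  order 2: 0  0
  order 3: 0
The order-1 divided differences are all 2 (nonzero) and every higher order vanishes, so the data lies on a polynomial of degree exactly 1.

1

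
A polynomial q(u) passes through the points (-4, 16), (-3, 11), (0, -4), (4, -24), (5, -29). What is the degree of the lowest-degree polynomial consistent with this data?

1

Divided differences on the nodes -4, -3, 0, 4, 5:
  order 0: 16  11  -4  -24  -29
  order 1: -5  -5  -5  -5
  order 2: 0  0  0
  order 3: 0  0
  order 4: 0
The order-1 divided differences are all -5 (nonzero) and every higher order vanishes, so the data lies on a polynomial of degree exactly 1.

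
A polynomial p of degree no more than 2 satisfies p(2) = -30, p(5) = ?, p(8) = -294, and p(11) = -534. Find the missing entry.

-126

On equispaced nodes a degree-2 polynomial has vanishing third forward difference, so
  - p(2) + 3·p(5) - 3·p(8) + p(11) = 0.
Substituting the known values and solving for p(5):
  3·p(5) = -378
  p(5) = -126.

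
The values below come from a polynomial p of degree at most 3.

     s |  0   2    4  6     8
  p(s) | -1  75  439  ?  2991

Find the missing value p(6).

1331

The 4 known points determine the degree-3 polynomial uniquely.
Write p(s) = as^3 + bs^2 + cs + d. Substituting each data point gives a linear system:
  d = -1
  8a + 4b + 2c + d = 75
  64a + 16b + 4c + d = 439
  512a + 64b + 8c + d = 2991
Solving the system yields a = 5, b = 6, c = 6, d = -1.
So p(s) = 5s^3 + 6s^2 + 6s - 1.
Then p(6) = 1331.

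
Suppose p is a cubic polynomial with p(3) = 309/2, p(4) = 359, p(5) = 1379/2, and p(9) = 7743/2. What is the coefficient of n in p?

Write p(n) = an^3 + bn^2 + cn + d. Substituting each data point gives a linear system:
  27a + 9b + 3c + d = 309/2
  64a + 16b + 4c + d = 359
  125a + 25b + 5c + d = 1379/2
  729a + 81b + 9c + d = 7743/2
Solving the system yields a = 5, b = 3, c = -3/2, d = -3.
So p(n) = 5n³ + 3n² - (3/2)n - 3.
The coefficient of n is -3/2.

-3/2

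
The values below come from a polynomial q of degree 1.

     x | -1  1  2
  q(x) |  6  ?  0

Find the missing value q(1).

The 2 known points determine the degree-1 polynomial uniquely.
Write q(x) = ax + b. Substituting each data point gives a linear system:
  -a + b = 6
  2a + b = 0
Solving the system yields a = -2, b = 4.
So q(x) = -2x + 4.
Then q(1) = 2.

2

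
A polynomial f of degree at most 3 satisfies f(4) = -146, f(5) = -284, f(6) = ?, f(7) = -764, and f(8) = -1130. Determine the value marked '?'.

-486

The 4 known points determine the degree-3 polynomial uniquely.
Write f(s) = as^3 + bs^2 + cs + d. Substituting each data point gives a linear system:
  64a + 16b + 4c + d = -146
  125a + 25b + 5c + d = -284
  343a + 49b + 7c + d = -764
  512a + 64b + 8c + d = -1130
Solving the system yields a = -2, b = -2, c = 2, d = 6.
So f(s) = -2s^3 - 2s^2 + 2s + 6.
Then f(6) = -486.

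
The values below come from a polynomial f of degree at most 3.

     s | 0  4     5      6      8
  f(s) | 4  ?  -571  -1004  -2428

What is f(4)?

-284

The 4 known points determine the degree-3 polynomial uniquely.
Write f(s) = as^3 + bs^2 + cs + d. Substituting each data point gives a linear system:
  d = 4
  125a + 25b + 5c + d = -571
  216a + 36b + 6c + d = -1004
  512a + 64b + 8c + d = -2428
Solving the system yields a = -5, b = 2, c = 0, d = 4.
So f(s) = -5s^3 + 2s^2 + 4.
Then f(4) = -284.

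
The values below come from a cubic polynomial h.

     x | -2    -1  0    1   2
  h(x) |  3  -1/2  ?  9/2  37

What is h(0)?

The 4 known points determine the degree-3 polynomial uniquely.
Write h(x) = ax^3 + bx^2 + cx + d. Substituting each data point gives a linear system:
  -8a + 4b - 2c + d = 3
  -a + b - c + d = -1/2
  a + b + c + d = 9/2
  8a + 4b + 2c + d = 37
Solving the system yields a = 2, b = 6, c = 1/2, d = -4.
So h(x) = 2x³ + 6x² + (1/2)x - 4.
Then h(0) = -4.

-4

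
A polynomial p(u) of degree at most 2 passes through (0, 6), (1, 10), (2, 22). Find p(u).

p(u) = 4u^2 + 6

Write p(u) = au^2 + bu + c. Substituting each data point gives a linear system:
  c = 6
  a + b + c = 10
  4a + 2b + c = 22
Solving the system yields a = 4, b = 0, c = 6.
So p(u) = 4u^2 + 6.
Check: p(0) = 6. ✓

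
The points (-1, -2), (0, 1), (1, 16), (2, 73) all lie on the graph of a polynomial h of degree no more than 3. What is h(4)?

Forward differences of the values at t = -1, 0, 1, 2:
  h  : -2  1  16  73
  Δ  : 3  15  57
  Δ^2: 12  42
  Δ^3: 30
The third differences are constant, confirming degree 3.
Interpolating (Newton forward form) and evaluating at t = 4 gives h(4) = 433.

433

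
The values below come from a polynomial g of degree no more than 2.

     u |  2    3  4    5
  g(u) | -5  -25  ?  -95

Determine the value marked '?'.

The 3 known points determine the degree-2 polynomial uniquely.
Write g(u) = au^2 + bu + c. Substituting each data point gives a linear system:
  4a + 2b + c = -5
  9a + 3b + c = -25
  25a + 5b + c = -95
Solving the system yields a = -5, b = 5, c = 5.
So g(u) = -5u² + 5u + 5.
Then g(4) = -55.

-55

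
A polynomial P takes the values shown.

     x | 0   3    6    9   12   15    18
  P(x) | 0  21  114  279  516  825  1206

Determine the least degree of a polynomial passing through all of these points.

Forward differences of the values at x = 0, 3, 6, 9, 12, 15, 18:
  P  : 0  21  114  279  516  825  1206
  Δ  : 21  93  165  237  309  381
  Δ^2: 72  72  72  72  72
  Δ^3: 0  0  0  0
  Δ^4: 0  0  0
  Δ^5: 0  0
  Δ^6: 0
The second differences are constant (72) and nonzero, while all higher differences vanish, so the minimal degree is 2.

2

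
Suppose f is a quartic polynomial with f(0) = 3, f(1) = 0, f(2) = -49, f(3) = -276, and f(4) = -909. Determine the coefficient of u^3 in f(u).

Write f(u) = au^4 + bu^3 + cu^2 + du + e. Substituting each data point gives a linear system:
  e = 3
  a + b + c + d + e = 0
  16a + 8b + 4c + 2d + e = -49
  81a + 27b + 9c + 3d + e = -276
  256a + 64b + 16c + 4d + e = -909
Solving the system yields a = -4, b = 2, c = -1, d = 0, e = 3.
So f(u) = -4u^4 + 2u^3 - u^2 + 3.
The coefficient of u^3 is 2.

2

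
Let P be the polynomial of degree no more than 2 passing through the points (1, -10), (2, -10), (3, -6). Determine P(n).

Write P(n) = an^2 + bn + c. Substituting each data point gives a linear system:
  a + b + c = -10
  4a + 2b + c = -10
  9a + 3b + c = -6
Solving the system yields a = 2, b = -6, c = -6.
So P(n) = 2n^2 - 6n - 6.
Check: P(1) = -10. ✓

P(n) = 2n^2 - 6n - 6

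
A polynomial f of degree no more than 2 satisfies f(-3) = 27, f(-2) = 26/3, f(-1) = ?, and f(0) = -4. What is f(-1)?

On equispaced nodes a degree-2 polynomial has vanishing third forward difference, so
  - f(-3) + 3·f(-2) - 3·f(-1) + f(0) = 0.
Substituting the known values and solving for f(-1):
  -3·f(-1) = 5
  f(-1) = -5/3.

-5/3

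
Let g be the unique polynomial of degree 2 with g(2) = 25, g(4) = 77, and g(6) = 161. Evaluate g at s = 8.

277

Using the Lagrange interpolation formula with nodes 2, 4, 6:
  L_0(s) = (s - 4)(s - 6) / 8
  L_1(s) = (s - 2)(s - 6) / -4
  L_2(s) = (s - 2)(s - 4) / 8
Then g(s) = 25·L_0(s) + 77·L_1(s) + 161·L_2(s).
Expanding and collecting terms gives g(s) = 4s^2 + 2s + 5.
Evaluating at s = 8: g(8) = 277.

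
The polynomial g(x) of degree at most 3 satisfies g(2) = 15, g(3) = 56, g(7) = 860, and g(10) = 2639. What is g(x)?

g(x) = 3x^3 - 4x^2 + 4x - 1

Using the Lagrange interpolation formula with nodes 2, 3, 7, 10:
  L_0(x) = (x - 3)(x - 7)(x - 10) / -40
  L_1(x) = (x - 2)(x - 7)(x - 10) / 28
  L_2(x) = (x - 2)(x - 3)(x - 10) / -60
  L_3(x) = (x - 2)(x - 3)(x - 7) / 168
Then g(x) = 15·L_0(x) + 56·L_1(x) + 860·L_2(x) + 2639·L_3(x).
Expanding and collecting terms gives g(x) = 3x^3 - 4x^2 + 4x - 1.
Check: g(10) = 2639. ✓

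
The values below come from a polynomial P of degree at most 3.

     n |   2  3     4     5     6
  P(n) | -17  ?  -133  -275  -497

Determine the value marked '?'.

-53

The 4 known points determine the degree-3 polynomial uniquely.
Write P(n) = an^3 + bn^2 + cn + d. Substituting each data point gives a linear system:
  8a + 4b + 2c + d = -17
  64a + 16b + 4c + d = -133
  125a + 25b + 5c + d = -275
  216a + 36b + 6c + d = -497
Solving the system yields a = -3, b = 5, c = -4, d = -5.
So P(n) = -3n^3 + 5n^2 - 4n - 5.
Then P(3) = -53.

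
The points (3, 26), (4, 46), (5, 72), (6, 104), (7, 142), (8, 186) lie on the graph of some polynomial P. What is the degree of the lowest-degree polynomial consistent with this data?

Forward differences of the values at x = 3, 4, 5, 6, 7, 8:
  P  : 26  46  72  104  142  186
  Δ  : 20  26  32  38  44
  Δ^2: 6  6  6  6
  Δ^3: 0  0  0
  Δ^4: 0  0
  Δ^5: 0
The second differences are constant (6) and nonzero, while all higher differences vanish, so the minimal degree is 2.

2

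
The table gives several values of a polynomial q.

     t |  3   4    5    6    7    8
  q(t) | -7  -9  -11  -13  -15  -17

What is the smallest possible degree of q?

Forward differences of the values at t = 3, 4, 5, 6, 7, 8:
  q  : -7  -9  -11  -13  -15  -17
  Δ  : -2  -2  -2  -2  -2
  Δ^2: 0  0  0  0
  Δ^3: 0  0  0
  Δ^4: 0  0
  Δ^5: 0
The first differences are constant (-2) and nonzero, while all higher differences vanish, so the minimal degree is 1.

1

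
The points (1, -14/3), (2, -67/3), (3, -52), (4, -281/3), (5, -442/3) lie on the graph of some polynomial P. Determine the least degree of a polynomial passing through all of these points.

2

Forward differences of the values at n = 1, 2, 3, 4, 5:
  P  : -14/3  -67/3  -52  -281/3  -442/3
  Δ  : -53/3  -89/3  -125/3  -161/3
  Δ^2: -12  -12  -12
  Δ^3: 0  0
  Δ^4: 0
The second differences are constant (-12) and nonzero, while all higher differences vanish, so the minimal degree is 2.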